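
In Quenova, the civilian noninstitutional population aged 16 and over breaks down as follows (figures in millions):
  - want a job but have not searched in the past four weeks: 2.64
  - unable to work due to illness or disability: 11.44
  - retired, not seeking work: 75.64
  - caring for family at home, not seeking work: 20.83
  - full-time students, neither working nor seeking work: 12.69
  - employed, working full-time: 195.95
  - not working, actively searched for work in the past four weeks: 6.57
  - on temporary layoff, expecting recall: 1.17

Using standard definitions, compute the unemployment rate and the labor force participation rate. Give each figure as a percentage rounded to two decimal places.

Employed = 195.95 million.
Unemployed = 6.57 + 1.17 = 7.74 million (jobless and actively searching, or on temporary layoff).
Labor force = 195.95 + 7.74 = 203.69 million.
Not in labor force = 2.64 + 11.44 + 75.64 + 20.83 + 12.69 = 123.24 million (those not working and not actively searching are outside the labor force — including those who want a job but have given up searching).
Civilian working-age population = 203.69 + 123.24 = 326.93 million.
Unemployment rate = 7.74 / 203.69 = 3.80%.
Labor force participation rate = 203.69 / 326.93 = 62.30%.

Unemployment rate ≈ 3.80%; labor force participation rate ≈ 62.30%.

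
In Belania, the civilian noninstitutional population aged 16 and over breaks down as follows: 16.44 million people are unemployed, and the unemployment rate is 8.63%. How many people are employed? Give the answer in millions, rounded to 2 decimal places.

Labor force = U / u = 16.44 / 0.0863 ≈ 190.50 million.
Employed = labor force − unemployed = 190.50 − 16.44 = 174.06 million.

About 174.06 million are employed.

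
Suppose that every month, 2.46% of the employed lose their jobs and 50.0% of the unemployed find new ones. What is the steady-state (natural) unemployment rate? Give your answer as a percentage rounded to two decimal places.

Steady-state unemployment rate ≈ 4.69%.

At steady state the flows balance: s·E = f·U, so U/(E+U) = s/(s+f).
u* = 2.46 / (2.46 + 50.0) = 2.46 / 52.46 = 4.69%.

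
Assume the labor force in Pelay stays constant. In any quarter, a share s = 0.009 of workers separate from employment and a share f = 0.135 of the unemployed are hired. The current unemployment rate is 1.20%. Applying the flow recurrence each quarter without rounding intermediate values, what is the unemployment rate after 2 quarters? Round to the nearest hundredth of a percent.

Unemployment rate after two quarters ≈ 2.55%.

With a fixed labor force, u_{t+1} = u_t + s·(1−u_t) − f·u_t = u_t·(1−s−f) + s.
Here 1−s−f = 0.856 and s = 0.009.
u_1 = 0.012000 × 0.856 + 0.009 = 0.019272.
u_2 = 0.019272 × 0.856 + 0.009 = 0.025497.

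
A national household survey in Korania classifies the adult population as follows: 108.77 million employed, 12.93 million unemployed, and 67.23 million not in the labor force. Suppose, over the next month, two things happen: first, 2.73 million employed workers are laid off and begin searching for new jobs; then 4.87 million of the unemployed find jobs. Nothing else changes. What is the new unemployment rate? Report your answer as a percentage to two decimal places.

New unemployment rate ≈ 8.87%.

Initially, labor force = 108.77 + 12.93 = 121.70 million, so u = 12.93/121.70 = 10.62%.
After the first change, employed falls and unemployed rises by 2.73; labor force unchanged → E = 106.04, U = 15.66, labor force = 121.70 million.
After the second change, unemployed falls and employed rises by 4.87; labor force unchanged → E = 110.91, U = 10.79, labor force = 121.70 million.
New unemployment rate = 10.79 / 121.70 = 8.87%.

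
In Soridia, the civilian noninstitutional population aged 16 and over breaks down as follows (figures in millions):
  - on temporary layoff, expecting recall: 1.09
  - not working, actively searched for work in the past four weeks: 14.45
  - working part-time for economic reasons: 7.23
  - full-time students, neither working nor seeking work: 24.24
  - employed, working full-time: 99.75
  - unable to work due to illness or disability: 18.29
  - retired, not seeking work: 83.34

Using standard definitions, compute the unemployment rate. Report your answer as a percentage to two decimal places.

Employed = 7.23 + 99.75 = 106.98 million (anyone who worked, including part-time for economic reasons, counts as employed).
Unemployed = 1.09 + 14.45 = 15.54 million (jobless and actively searching, or on temporary layoff).
Labor force = 106.98 + 15.54 = 122.52 million.
Unemployment rate = 15.54 / 122.52 = 12.68%.

Unemployment rate ≈ 12.68%.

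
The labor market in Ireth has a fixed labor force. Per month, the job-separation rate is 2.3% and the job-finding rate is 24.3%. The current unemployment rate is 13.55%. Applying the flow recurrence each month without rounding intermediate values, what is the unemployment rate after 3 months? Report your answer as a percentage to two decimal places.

Unemployment rate after three months ≈ 10.59%.

With a fixed labor force, u_{t+1} = u_t + s·(1−u_t) − f·u_t = u_t·(1−s−f) + s.
Here 1−s−f = 0.734 and s = 0.023.
u_1 = 0.135500 × 0.734 + 0.023 = 0.122457.
u_2 = 0.122457 × 0.734 + 0.023 = 0.112883.
u_3 = 0.112883 × 0.734 + 0.023 = 0.105856.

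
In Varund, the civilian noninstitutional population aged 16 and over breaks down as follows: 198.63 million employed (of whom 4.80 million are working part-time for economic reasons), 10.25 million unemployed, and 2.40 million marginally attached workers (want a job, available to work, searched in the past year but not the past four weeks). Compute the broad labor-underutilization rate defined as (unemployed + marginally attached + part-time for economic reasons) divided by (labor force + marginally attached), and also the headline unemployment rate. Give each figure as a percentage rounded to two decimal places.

Labor force = 198.63 + 10.25 = 208.88 million.
Numerator = 10.25 + 2.40 + 4.80 = 17.45 million.
Denominator = 208.88 + 2.40 = 211.28 million.
Broad rate = 17.45 / 211.28 = 8.26%.
Headline unemployment rate = 10.25 / 208.88 = 4.91%.

Broad underutilization rate ≈ 8.26%; headline unemployment rate ≈ 4.91%.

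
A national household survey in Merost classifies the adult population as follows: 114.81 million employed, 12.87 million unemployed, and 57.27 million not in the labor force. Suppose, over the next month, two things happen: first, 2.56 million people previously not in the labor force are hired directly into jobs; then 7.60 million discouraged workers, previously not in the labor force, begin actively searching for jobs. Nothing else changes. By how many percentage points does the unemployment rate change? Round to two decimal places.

Initially, labor force = 114.81 + 12.87 = 127.68 million, so u = 12.87/127.68 = 10.08%.
After the first change, employed and labor force both rise by 2.56; unemployed unchanged → E = 117.37, U = 12.87, labor force = 130.24 million.
After the second change, unemployed and labor force both rise by 7.60 → E = 117.37, U = 20.47, labor force = 137.84 million.
New unemployment rate = 20.47 / 137.84 = 14.85%.
Change = 14.85% − 10.08% = +4.77 percentage points.

The unemployment rate changes by +4.77 percentage points.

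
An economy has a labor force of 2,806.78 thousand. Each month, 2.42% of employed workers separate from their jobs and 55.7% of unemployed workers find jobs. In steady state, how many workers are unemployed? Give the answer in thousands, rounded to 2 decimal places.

About 116.87 thousand are unemployed in steady state.

Steady-state unemployment rate u* = s/(s+f) = 2.42/(2.42+55.7) = 0.041638.
Unemployed = u* × labor force = 0.041638 × 2,806.78 ≈ 116.87 thousand.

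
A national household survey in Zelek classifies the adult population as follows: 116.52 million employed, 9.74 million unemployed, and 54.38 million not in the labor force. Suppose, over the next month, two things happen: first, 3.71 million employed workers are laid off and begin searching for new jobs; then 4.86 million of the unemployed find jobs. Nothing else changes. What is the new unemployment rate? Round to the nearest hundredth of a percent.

New unemployment rate ≈ 6.80%.

Initially, labor force = 116.52 + 9.74 = 126.26 million, so u = 9.74/126.26 = 7.71%.
After the first change, employed falls and unemployed rises by 3.71; labor force unchanged → E = 112.81, U = 13.45, labor force = 126.26 million.
After the second change, unemployed falls and employed rises by 4.86; labor force unchanged → E = 117.67, U = 8.59, labor force = 126.26 million.
New unemployment rate = 8.59 / 126.26 = 6.80%.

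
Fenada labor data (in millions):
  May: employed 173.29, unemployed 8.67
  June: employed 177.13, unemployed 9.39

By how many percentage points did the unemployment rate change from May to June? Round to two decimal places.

May: labor force = 173.29 + 8.67 = 181.96; u = 8.67/181.96 = 4.76%.
June: labor force = 177.13 + 9.39 = 186.52; u = 9.39/186.52 = 5.03%.
Change = 5.03% − 4.76% = +0.27 pp.

The unemployment rate changed by +0.27 percentage points.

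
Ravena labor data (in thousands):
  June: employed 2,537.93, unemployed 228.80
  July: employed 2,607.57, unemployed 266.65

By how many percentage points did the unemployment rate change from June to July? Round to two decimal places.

The unemployment rate changed by +1.01 percentage points.

June: labor force = 2,537.93 + 228.80 = 2,766.73; u = 228.80/2,766.73 = 8.27%.
July: labor force = 2,607.57 + 266.65 = 2,874.22; u = 266.65/2,874.22 = 9.28%.
Change = 9.28% − 8.27% = +1.01 pp.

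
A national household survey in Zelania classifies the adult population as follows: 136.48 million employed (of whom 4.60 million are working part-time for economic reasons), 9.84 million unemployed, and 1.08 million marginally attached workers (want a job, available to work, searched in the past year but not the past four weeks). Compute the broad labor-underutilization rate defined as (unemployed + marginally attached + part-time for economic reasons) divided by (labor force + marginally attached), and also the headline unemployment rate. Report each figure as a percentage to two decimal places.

Broad underutilization rate ≈ 10.53%; headline unemployment rate ≈ 6.72%.

Labor force = 136.48 + 9.84 = 146.32 million.
Numerator = 9.84 + 1.08 + 4.60 = 15.52 million.
Denominator = 146.32 + 1.08 = 147.40 million.
Broad rate = 15.52 / 147.40 = 10.53%.
Headline unemployment rate = 9.84 / 146.32 = 6.72%.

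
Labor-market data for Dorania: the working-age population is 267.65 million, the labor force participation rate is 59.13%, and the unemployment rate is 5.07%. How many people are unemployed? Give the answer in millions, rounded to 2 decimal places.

About 8.02 million are unemployed.

Labor force = 0.5913 × 267.65 = 158.26 million.
Unemployed = 0.0507 × 158.26 ≈ 8.02 million.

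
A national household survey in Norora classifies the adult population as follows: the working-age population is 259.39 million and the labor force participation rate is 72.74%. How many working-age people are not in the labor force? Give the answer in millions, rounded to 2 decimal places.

Share not in the labor force = 1 − 0.7274 = 0.2726.
Not in labor force = 0.2726 × 259.39 ≈ 70.71 million.

About 70.71 million are not in the labor force.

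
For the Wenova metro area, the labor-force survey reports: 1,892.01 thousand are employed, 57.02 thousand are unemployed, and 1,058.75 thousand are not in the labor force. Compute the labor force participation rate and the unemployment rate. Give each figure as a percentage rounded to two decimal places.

Labor force = employed + unemployed = 1,892.01 + 57.02 = 1,949.03 thousand.
Working-age population = 1,949.03 + 1,058.75 = 3,007.78 thousand.
Unemployment rate = 57.02 / 1,949.03 = 2.93%.
Labor force participation rate = 1,949.03 / 3,007.78 = 64.80%.

Labor force participation rate ≈ 64.80%; unemployment rate ≈ 2.93%.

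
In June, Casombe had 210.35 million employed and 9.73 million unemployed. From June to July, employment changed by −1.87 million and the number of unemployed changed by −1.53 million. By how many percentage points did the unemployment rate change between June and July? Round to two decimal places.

June: labor force = 210.35 + 9.73 = 220.08; u = 9.73/220.08 = 4.42%.
July: labor force = 208.48 + 8.20 = 216.68; u = 8.20/216.68 = 3.78%.
Change = 3.78% − 4.42% = −0.64 pp.

The unemployment rate changed by −0.64 percentage points.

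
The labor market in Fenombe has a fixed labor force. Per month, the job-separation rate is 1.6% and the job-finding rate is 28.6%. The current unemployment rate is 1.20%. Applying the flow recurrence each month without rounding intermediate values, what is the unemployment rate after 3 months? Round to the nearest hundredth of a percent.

With a fixed labor force, u_{t+1} = u_t + s·(1−u_t) − f·u_t = u_t·(1−s−f) + s.
Here 1−s−f = 0.698 and s = 0.016.
u_1 = 0.012000 × 0.698 + 0.016 = 0.024376.
u_2 = 0.024376 × 0.698 + 0.016 = 0.033014.
u_3 = 0.033014 × 0.698 + 0.016 = 0.039044.

Unemployment rate after three months ≈ 3.90%.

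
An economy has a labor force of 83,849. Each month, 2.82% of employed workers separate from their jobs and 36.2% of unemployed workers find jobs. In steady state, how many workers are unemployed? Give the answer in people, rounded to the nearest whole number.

Steady-state unemployment rate u* = s/(s+f) = 2.82/(2.82+36.2) = 0.072271.
Unemployed = u* × labor force = 0.072271 × 83,849 ≈ 6,060.

About 6,060 are unemployed in steady state.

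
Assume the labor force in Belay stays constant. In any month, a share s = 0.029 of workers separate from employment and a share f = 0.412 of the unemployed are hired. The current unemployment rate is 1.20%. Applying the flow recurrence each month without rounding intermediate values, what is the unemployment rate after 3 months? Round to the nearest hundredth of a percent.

With a fixed labor force, u_{t+1} = u_t + s·(1−u_t) − f·u_t = u_t·(1−s−f) + s.
Here 1−s−f = 0.559 and s = 0.029.
u_1 = 0.012000 × 0.559 + 0.029 = 0.035708.
u_2 = 0.035708 × 0.559 + 0.029 = 0.048961.
u_3 = 0.048961 × 0.559 + 0.029 = 0.056369.

Unemployment rate after three months ≈ 5.64%.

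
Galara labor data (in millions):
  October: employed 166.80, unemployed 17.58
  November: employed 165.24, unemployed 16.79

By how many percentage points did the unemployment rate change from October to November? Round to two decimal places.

October: labor force = 166.80 + 17.58 = 184.38; u = 17.58/184.38 = 9.53%.
November: labor force = 165.24 + 16.79 = 182.03; u = 16.79/182.03 = 9.22%.
Change = 9.22% − 9.53% = −0.31 pp.

The unemployment rate changed by −0.31 percentage points.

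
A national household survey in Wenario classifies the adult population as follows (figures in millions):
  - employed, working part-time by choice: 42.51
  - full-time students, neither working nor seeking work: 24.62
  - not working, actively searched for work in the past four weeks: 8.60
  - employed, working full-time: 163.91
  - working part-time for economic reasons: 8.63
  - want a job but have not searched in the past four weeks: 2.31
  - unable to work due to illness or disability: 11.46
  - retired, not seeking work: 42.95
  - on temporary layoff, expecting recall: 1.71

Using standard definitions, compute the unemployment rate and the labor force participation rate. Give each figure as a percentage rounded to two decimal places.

Employed = 42.51 + 163.91 + 8.63 = 215.05 million (anyone who worked, including part-time for economic reasons, counts as employed).
Unemployed = 8.60 + 1.71 = 10.31 million (jobless and actively searching, or on temporary layoff).
Labor force = 215.05 + 10.31 = 225.36 million.
Not in labor force = 24.62 + 2.31 + 11.46 + 42.95 = 81.34 million (those not working and not actively searching are outside the labor force — including those who want a job but have given up searching).
Civilian working-age population = 225.36 + 81.34 = 306.70 million.
Unemployment rate = 10.31 / 225.36 = 4.57%.
Labor force participation rate = 225.36 / 306.70 = 73.48%.

Unemployment rate ≈ 4.57%; labor force participation rate ≈ 73.48%.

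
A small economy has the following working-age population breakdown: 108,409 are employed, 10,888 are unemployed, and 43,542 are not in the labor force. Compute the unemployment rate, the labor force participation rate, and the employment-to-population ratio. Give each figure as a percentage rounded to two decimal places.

Unemployment rate ≈ 9.13%; labor force participation rate ≈ 73.26%; employment-population ratio ≈ 66.57%.

Labor force = employed + unemployed = 108,409 + 10,888 = 119,297.
Working-age population = 119,297 + 43,542 = 162,839.
Unemployment rate = 10,888 / 119,297 = 9.13%.
Labor force participation rate = 119,297 / 162,839 = 73.26%.
Employment-population ratio = 108,409 / 162,839 = 66.57%.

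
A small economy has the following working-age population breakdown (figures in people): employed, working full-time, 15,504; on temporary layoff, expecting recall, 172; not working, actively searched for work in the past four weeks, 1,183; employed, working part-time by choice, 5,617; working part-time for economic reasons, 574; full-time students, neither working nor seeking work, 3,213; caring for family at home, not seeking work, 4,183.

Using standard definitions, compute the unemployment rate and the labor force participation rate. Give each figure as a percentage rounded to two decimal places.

Employed = 15,504 + 5,617 + 574 = 21,695 (anyone who worked, including part-time for economic reasons, counts as employed).
Unemployed = 172 + 1,183 = 1,355 (jobless and actively searching, or on temporary layoff).
Labor force = 21,695 + 1,355 = 23,050.
Not in labor force = 3,213 + 4,183 = 7,396 (those not working and not actively searching are outside the labor force).
Civilian working-age population = 23,050 + 7,396 = 30,446.
Unemployment rate = 1,355 / 23,050 = 5.88%.
Labor force participation rate = 23,050 / 30,446 = 75.71%.

Unemployment rate ≈ 5.88%; labor force participation rate ≈ 75.71%.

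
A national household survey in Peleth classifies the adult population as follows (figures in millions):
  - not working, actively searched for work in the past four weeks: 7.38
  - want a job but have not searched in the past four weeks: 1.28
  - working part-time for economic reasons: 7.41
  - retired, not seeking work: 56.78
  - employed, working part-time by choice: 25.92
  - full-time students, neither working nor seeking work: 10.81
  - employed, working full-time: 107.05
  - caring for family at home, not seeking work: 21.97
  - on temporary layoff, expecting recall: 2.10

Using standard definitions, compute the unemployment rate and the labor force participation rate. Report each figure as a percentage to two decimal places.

Unemployment rate ≈ 6.33%; labor force participation rate ≈ 62.26%.

Employed = 7.41 + 25.92 + 107.05 = 140.38 million (anyone who worked, including part-time for economic reasons, counts as employed).
Unemployed = 7.38 + 2.10 = 9.48 million (jobless and actively searching, or on temporary layoff).
Labor force = 140.38 + 9.48 = 149.86 million.
Not in labor force = 1.28 + 56.78 + 10.81 + 21.97 = 90.84 million (those not working and not actively searching are outside the labor force — including those who want a job but have given up searching).
Civilian working-age population = 149.86 + 90.84 = 240.70 million.
Unemployment rate = 9.48 / 149.86 = 6.33%.
Labor force participation rate = 149.86 / 240.70 = 62.26%.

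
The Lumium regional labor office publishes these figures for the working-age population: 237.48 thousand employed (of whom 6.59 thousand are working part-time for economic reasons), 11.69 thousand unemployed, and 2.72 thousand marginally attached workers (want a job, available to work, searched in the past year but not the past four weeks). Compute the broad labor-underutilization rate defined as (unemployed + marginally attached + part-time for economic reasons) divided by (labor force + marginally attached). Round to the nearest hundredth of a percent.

Broad underutilization rate ≈ 8.34%.

Labor force = 237.48 + 11.69 = 249.17 thousand.
Numerator = 11.69 + 2.72 + 6.59 = 21.00 thousand.
Denominator = 249.17 + 2.72 = 251.89 thousand.
Broad rate = 21.00 / 251.89 = 8.34%.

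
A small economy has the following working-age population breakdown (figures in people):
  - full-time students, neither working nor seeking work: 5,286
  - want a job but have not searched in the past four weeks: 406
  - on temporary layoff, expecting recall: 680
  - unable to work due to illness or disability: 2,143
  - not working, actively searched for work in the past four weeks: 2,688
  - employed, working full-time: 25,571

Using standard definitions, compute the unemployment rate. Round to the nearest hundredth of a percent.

Employed = 25,571.
Unemployed = 680 + 2,688 = 3,368 (jobless and actively searching, or on temporary layoff).
Labor force = 25,571 + 3,368 = 28,939.
Unemployment rate = 3,368 / 28,939 = 11.64%.

Unemployment rate ≈ 11.64%.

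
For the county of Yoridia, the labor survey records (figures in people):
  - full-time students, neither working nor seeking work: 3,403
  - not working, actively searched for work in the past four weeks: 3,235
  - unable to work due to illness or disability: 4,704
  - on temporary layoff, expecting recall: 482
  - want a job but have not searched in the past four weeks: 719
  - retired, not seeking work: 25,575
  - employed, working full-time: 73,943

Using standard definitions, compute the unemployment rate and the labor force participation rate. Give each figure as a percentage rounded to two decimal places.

Employed = 73,943.
Unemployed = 3,235 + 482 = 3,717 (jobless and actively searching, or on temporary layoff).
Labor force = 73,943 + 3,717 = 77,660.
Not in labor force = 3,403 + 4,704 + 719 + 25,575 = 34,401 (those not working and not actively searching are outside the labor force — including those who want a job but have given up searching).
Civilian working-age population = 77,660 + 34,401 = 112,061.
Unemployment rate = 3,717 / 77,660 = 4.79%.
Labor force participation rate = 77,660 / 112,061 = 69.30%.

Unemployment rate ≈ 4.79%; labor force participation rate ≈ 69.30%.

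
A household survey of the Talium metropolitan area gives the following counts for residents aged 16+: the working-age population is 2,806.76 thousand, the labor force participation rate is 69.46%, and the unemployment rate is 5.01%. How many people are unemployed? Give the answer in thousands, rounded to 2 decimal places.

Labor force = 0.6946 × 2,806.76 = 1,949.58 thousand.
Unemployed = 0.0501 × 1,949.58 ≈ 97.67 thousand.

About 97.67 thousand are unemployed.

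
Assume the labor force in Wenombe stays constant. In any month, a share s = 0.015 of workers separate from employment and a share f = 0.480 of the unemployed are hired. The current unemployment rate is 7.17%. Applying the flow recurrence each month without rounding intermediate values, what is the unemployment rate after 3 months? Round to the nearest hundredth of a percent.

Unemployment rate after three months ≈ 3.56%.

With a fixed labor force, u_{t+1} = u_t + s·(1−u_t) − f·u_t = u_t·(1−s−f) + s.
Here 1−s−f = 0.505 and s = 0.015.
u_1 = 0.071700 × 0.505 + 0.015 = 0.051208.
u_2 = 0.051208 × 0.505 + 0.015 = 0.040860.
u_3 = 0.040860 × 0.505 + 0.015 = 0.035634.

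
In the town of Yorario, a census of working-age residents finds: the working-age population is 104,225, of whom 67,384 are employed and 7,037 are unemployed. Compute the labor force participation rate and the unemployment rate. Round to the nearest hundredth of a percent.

Labor force participation rate ≈ 71.40%; unemployment rate ≈ 9.46%.

Labor force = employed + unemployed = 67,384 + 7,037 = 74,421.
Unemployment rate = 7,037 / 74,421 = 9.46%.
Labor force participation rate = 74,421 / 104,225 = 71.40%.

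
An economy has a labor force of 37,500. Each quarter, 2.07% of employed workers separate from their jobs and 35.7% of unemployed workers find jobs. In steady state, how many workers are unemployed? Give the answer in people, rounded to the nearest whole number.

Steady-state unemployment rate u* = s/(s+f) = 2.07/(2.07+35.7) = 0.054805.
Unemployed = u* × labor force = 0.054805 × 37,500 ≈ 2,055.

About 2,055 are unemployed in steady state.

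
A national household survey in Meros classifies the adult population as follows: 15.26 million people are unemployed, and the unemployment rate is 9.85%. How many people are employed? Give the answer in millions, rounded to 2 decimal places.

About 139.66 million are employed.

Labor force = U / u = 15.26 / 0.0985 ≈ 154.92 million.
Employed = labor force − unemployed = 154.92 − 15.26 = 139.66 million.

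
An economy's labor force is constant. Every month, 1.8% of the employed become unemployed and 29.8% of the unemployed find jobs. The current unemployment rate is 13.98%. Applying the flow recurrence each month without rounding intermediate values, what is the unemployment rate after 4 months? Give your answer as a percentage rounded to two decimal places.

With a fixed labor force, u_{t+1} = u_t + s·(1−u_t) − f·u_t = u_t·(1−s−f) + s.
Here 1−s−f = 0.684 and s = 0.018.
u_1 = 0.139800 × 0.684 + 0.018 = 0.113623.
u_2 = 0.113623 × 0.684 + 0.018 = 0.095718.
u_3 = 0.095718 × 0.684 + 0.018 = 0.083471.
u_4 = 0.083471 × 0.684 + 0.018 = 0.075094.

Unemployment rate after four months ≈ 7.51%.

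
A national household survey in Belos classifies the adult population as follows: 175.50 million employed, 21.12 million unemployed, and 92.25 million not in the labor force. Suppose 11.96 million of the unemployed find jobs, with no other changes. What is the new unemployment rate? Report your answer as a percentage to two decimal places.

New unemployment rate ≈ 4.66%.

Initially, labor force = 175.50 + 21.12 = 196.62 million, so u = 21.12/196.62 = 10.74%.
After the change, unemployed falls and employed rises by 11.96; labor force unchanged → E = 187.46, U = 9.16, labor force = 196.62 million.
New unemployment rate = 9.16 / 196.62 = 4.66%.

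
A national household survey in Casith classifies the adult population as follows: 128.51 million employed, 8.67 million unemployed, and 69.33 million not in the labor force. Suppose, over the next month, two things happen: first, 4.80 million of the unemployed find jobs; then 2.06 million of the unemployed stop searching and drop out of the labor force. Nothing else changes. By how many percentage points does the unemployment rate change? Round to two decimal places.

Initially, labor force = 128.51 + 8.67 = 137.18 million, so u = 8.67/137.18 = 6.32%.
After the first change, unemployed falls and employed rises by 4.80; labor force unchanged → E = 133.31, U = 3.87, labor force = 137.18 million.
After the second change, unemployed and labor force both fall by 2.06 → E = 133.31, U = 1.81, labor force = 135.12 million.
New unemployment rate = 1.81 / 135.12 = 1.34%.
Change = 1.34% − 6.32% = −4.98 percentage points.

The unemployment rate changes by −4.98 percentage points.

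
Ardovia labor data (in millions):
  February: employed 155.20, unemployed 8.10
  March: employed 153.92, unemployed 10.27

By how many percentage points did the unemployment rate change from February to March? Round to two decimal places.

February: labor force = 155.20 + 8.10 = 163.30; u = 8.10/163.30 = 4.96%.
March: labor force = 153.92 + 10.27 = 164.19; u = 10.27/164.19 = 6.25%.
Change = 6.25% − 4.96% = +1.29 pp.

The unemployment rate changed by +1.29 percentage points.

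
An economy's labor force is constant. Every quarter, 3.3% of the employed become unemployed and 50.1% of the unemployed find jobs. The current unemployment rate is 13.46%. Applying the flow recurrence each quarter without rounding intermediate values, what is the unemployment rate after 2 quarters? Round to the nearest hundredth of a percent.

With a fixed labor force, u_{t+1} = u_t + s·(1−u_t) − f·u_t = u_t·(1−s−f) + s.
Here 1−s−f = 0.466 and s = 0.033.
u_1 = 0.134600 × 0.466 + 0.033 = 0.095724.
u_2 = 0.095724 × 0.466 + 0.033 = 0.077607.

Unemployment rate after two quarters ≈ 7.76%.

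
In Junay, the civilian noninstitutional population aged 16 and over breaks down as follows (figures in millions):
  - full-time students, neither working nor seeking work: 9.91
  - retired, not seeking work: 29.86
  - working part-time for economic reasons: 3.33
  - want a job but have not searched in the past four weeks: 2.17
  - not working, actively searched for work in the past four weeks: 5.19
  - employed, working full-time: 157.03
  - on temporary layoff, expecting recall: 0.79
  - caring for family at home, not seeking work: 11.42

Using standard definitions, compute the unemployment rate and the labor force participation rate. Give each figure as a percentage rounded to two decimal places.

Employed = 3.33 + 157.03 = 160.36 million (anyone who worked, including part-time for economic reasons, counts as employed).
Unemployed = 5.19 + 0.79 = 5.98 million (jobless and actively searching, or on temporary layoff).
Labor force = 160.36 + 5.98 = 166.34 million.
Not in labor force = 9.91 + 29.86 + 2.17 + 11.42 = 53.36 million (those not working and not actively searching are outside the labor force — including those who want a job but have given up searching).
Civilian working-age population = 166.34 + 53.36 = 219.70 million.
Unemployment rate = 5.98 / 166.34 = 3.60%.
Labor force participation rate = 166.34 / 219.70 = 75.71%.

Unemployment rate ≈ 3.60%; labor force participation rate ≈ 75.71%.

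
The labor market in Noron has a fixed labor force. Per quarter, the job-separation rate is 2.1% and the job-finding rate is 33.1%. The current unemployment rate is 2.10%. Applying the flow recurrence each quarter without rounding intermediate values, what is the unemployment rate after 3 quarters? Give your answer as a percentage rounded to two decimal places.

Unemployment rate after three quarters ≈ 4.91%.

With a fixed labor force, u_{t+1} = u_t + s·(1−u_t) − f·u_t = u_t·(1−s−f) + s.
Here 1−s−f = 0.648 and s = 0.021.
u_1 = 0.021000 × 0.648 + 0.021 = 0.034608.
u_2 = 0.034608 × 0.648 + 0.021 = 0.043426.
u_3 = 0.043426 × 0.648 + 0.021 = 0.049140.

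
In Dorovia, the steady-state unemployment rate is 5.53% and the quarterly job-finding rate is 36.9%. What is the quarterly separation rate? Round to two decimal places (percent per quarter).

From u* = s/(s+f): s = u·f/(1−u).
s = 0.0553 × 36.9 / (1 − 0.0553) = 2.0406 / 0.9447 ≈ 2.16% per quarter.

Separation rate ≈ 2.16% per quarter.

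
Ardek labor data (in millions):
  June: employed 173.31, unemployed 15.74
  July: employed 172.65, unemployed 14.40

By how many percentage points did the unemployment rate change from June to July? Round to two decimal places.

The unemployment rate changed by −0.63 percentage points.

June: labor force = 173.31 + 15.74 = 189.05; u = 15.74/189.05 = 8.33%.
July: labor force = 172.65 + 14.40 = 187.05; u = 14.40/187.05 = 7.70%.
Change = 7.70% − 8.33% = −0.63 pp.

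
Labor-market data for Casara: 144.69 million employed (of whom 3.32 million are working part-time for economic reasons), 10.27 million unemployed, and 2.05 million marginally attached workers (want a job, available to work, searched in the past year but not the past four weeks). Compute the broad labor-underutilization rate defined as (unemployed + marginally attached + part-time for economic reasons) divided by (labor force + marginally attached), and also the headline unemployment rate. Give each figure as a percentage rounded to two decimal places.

Broad underutilization rate ≈ 9.96%; headline unemployment rate ≈ 6.63%.

Labor force = 144.69 + 10.27 = 154.96 million.
Numerator = 10.27 + 2.05 + 3.32 = 15.64 million.
Denominator = 154.96 + 2.05 = 157.01 million.
Broad rate = 15.64 / 157.01 = 9.96%.
Headline unemployment rate = 10.27 / 154.96 = 6.63%.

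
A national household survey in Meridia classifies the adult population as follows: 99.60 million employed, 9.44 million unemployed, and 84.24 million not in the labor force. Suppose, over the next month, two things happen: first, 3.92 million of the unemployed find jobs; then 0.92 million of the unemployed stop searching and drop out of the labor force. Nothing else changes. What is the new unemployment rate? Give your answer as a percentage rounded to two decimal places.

New unemployment rate ≈ 4.25%.

Initially, labor force = 99.60 + 9.44 = 109.04 million, so u = 9.44/109.04 = 8.66%.
After the first change, unemployed falls and employed rises by 3.92; labor force unchanged → E = 103.52, U = 5.52, labor force = 109.04 million.
After the second change, unemployed and labor force both fall by 0.92 → E = 103.52, U = 4.60, labor force = 108.12 million.
New unemployment rate = 4.60 / 108.12 = 4.25%.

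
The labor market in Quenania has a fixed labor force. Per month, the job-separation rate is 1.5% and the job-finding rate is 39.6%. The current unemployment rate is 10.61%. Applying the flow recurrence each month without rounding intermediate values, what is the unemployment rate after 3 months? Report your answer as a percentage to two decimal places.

With a fixed labor force, u_{t+1} = u_t + s·(1−u_t) − f·u_t = u_t·(1−s−f) + s.
Here 1−s−f = 0.589 and s = 0.015.
u_1 = 0.106100 × 0.589 + 0.015 = 0.077493.
u_2 = 0.077493 × 0.589 + 0.015 = 0.060643.
u_3 = 0.060643 × 0.589 + 0.015 = 0.050719.

Unemployment rate after three months ≈ 5.07%.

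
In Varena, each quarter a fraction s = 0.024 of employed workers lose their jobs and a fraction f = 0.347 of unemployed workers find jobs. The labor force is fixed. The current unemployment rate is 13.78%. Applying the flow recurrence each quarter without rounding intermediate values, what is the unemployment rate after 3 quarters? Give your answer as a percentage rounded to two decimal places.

With a fixed labor force, u_{t+1} = u_t + s·(1−u_t) − f·u_t = u_t·(1−s−f) + s.
Here 1−s−f = 0.629 and s = 0.024.
u_1 = 0.137800 × 0.629 + 0.024 = 0.110676.
u_2 = 0.110676 × 0.629 + 0.024 = 0.093615.
u_3 = 0.093615 × 0.629 + 0.024 = 0.082884.

Unemployment rate after three quarters ≈ 8.29%.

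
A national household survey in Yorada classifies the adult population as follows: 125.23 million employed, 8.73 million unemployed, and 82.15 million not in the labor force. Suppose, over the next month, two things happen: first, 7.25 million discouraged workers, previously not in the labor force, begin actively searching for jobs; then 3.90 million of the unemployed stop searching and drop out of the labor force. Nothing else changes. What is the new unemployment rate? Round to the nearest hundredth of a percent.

Initially, labor force = 125.23 + 8.73 = 133.96 million, so u = 8.73/133.96 = 6.52%.
After the first change, unemployed and labor force both rise by 7.25 → E = 125.23, U = 15.98, labor force = 141.21 million.
After the second change, unemployed and labor force both fall by 3.90 → E = 125.23, U = 12.08, labor force = 137.31 million.
New unemployment rate = 12.08 / 137.31 = 8.80%.

New unemployment rate ≈ 8.80%.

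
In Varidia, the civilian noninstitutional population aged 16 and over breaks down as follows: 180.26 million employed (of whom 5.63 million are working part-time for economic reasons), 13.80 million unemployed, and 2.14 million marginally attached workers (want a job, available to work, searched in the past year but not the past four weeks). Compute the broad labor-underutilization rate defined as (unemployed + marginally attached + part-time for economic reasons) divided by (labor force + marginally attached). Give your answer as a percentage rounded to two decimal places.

Broad underutilization rate ≈ 10.99%.

Labor force = 180.26 + 13.80 = 194.06 million.
Numerator = 13.80 + 2.14 + 5.63 = 21.57 million.
Denominator = 194.06 + 2.14 = 196.20 million.
Broad rate = 21.57 / 196.20 = 10.99%.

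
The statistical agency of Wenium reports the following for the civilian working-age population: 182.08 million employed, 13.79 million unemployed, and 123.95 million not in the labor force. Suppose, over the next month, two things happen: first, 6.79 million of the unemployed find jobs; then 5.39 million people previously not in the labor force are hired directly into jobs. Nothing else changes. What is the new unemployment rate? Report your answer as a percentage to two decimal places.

Initially, labor force = 182.08 + 13.79 = 195.87 million, so u = 13.79/195.87 = 7.04%.
After the first change, unemployed falls and employed rises by 6.79; labor force unchanged → E = 188.87, U = 7.00, labor force = 195.87 million.
After the second change, employed and labor force both rise by 5.39; unemployed unchanged → E = 194.26, U = 7.00, labor force = 201.26 million.
New unemployment rate = 7.00 / 201.26 = 3.48%.

New unemployment rate ≈ 3.48%.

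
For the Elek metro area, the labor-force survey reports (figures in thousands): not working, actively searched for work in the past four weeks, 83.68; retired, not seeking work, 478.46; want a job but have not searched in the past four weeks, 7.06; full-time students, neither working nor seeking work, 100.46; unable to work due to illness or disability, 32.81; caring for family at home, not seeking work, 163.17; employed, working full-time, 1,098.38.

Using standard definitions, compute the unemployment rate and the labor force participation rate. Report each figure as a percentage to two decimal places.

Employed = 1,098.38 thousand.
Unemployed = 83.68 thousand.
Labor force = 1,098.38 + 83.68 = 1,182.06 thousand.
Not in labor force = 478.46 + 7.06 + 100.46 + 32.81 + 163.17 = 781.96 thousand (those not working and not actively searching are outside the labor force — including those who want a job but have given up searching).
Civilian working-age population = 1,182.06 + 781.96 = 1,964.02 thousand.
Unemployment rate = 83.68 / 1,182.06 = 7.08%.
Labor force participation rate = 1,182.06 / 1,964.02 = 60.19%.

Unemployment rate ≈ 7.08%; labor force participation rate ≈ 60.19%.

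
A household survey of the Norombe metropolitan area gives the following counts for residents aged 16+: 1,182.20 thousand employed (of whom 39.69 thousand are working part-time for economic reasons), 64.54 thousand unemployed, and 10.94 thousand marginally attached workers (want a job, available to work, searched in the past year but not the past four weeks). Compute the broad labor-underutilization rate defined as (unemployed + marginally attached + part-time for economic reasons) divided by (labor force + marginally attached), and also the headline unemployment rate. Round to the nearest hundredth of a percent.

Broad underutilization rate ≈ 9.16%; headline unemployment rate ≈ 5.18%.

Labor force = 1,182.20 + 64.54 = 1,246.74 thousand.
Numerator = 64.54 + 10.94 + 39.69 = 115.17 thousand.
Denominator = 1,246.74 + 10.94 = 1,257.68 thousand.
Broad rate = 115.17 / 1,257.68 = 9.16%.
Headline unemployment rate = 64.54 / 1,246.74 = 5.18%.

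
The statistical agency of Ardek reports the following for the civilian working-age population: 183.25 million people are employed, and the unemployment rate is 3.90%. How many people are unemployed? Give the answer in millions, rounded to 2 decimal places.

Let U be the number unemployed. The labor force is E + U, and U/(E+U) = 0.0390.
So U = 0.0390 × 183.25 / (1 − 0.0390) = 7.1467 / 0.9610 ≈ 7.44 million.

About 7.44 million are unemployed.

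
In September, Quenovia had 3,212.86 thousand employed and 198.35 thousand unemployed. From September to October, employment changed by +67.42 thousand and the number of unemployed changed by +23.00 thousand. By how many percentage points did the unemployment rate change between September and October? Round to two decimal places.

September: labor force = 3,212.86 + 198.35 = 3,411.21; u = 198.35/3,411.21 = 5.81%.
October: labor force = 3,280.28 + 221.35 = 3,501.63; u = 221.35/3,501.63 = 6.32%.
Change = 6.32% − 5.81% = +0.51 pp.

The unemployment rate changed by +0.51 percentage points.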